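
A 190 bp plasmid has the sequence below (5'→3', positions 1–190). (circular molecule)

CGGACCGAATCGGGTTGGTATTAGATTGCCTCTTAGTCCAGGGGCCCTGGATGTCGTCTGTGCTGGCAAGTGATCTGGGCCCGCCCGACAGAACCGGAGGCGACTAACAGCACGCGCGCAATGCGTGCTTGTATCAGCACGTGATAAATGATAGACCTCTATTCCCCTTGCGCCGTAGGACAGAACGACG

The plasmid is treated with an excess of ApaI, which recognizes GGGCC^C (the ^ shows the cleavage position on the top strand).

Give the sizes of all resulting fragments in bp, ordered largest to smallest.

155, 35 bp

ApaI sites (GGGCCC) start at positions 42, 77.
ApaI cuts after base 5 of each site (before the last base), so after positions 46, 81.
Circular molecule, 2 cuts → 2 fragments:
  47–81 → 35 bp
  82–190 then 1–46 → 109 + 46 = 155 bp
Sorted largest to smallest: 155, 35 bp.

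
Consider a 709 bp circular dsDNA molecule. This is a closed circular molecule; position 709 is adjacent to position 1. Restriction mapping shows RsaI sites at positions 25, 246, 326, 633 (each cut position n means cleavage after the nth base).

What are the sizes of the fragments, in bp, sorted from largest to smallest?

Circular molecule, 4 cuts → 4 fragments:
  246 − 25 = 221 bp
  326 − 246 = 80 bp
  633 − 326 = 307 bp
  wrap: 709 − 633 + 25 = 101 bp
Sorted largest to smallest: 307, 221, 101, 80 bp.

307, 221, 101, 80 bp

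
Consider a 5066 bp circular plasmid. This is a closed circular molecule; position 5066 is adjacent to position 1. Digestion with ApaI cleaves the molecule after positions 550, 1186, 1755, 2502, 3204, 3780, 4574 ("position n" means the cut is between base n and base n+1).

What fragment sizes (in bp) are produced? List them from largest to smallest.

1042, 794, 747, 702, 636, 576, 569 bp

Circular molecule, 7 cuts → 7 fragments:
  1186 − 550 = 636 bp
  1755 − 1186 = 569 bp
  2502 − 1755 = 747 bp
  3204 − 2502 = 702 bp
  3780 − 3204 = 576 bp
  4574 − 3780 = 794 bp
  wrap: 5066 − 4574 + 550 = 1042 bp
Sorted largest to smallest: 1042, 794, 747, 702, 636, 576, 569 bp.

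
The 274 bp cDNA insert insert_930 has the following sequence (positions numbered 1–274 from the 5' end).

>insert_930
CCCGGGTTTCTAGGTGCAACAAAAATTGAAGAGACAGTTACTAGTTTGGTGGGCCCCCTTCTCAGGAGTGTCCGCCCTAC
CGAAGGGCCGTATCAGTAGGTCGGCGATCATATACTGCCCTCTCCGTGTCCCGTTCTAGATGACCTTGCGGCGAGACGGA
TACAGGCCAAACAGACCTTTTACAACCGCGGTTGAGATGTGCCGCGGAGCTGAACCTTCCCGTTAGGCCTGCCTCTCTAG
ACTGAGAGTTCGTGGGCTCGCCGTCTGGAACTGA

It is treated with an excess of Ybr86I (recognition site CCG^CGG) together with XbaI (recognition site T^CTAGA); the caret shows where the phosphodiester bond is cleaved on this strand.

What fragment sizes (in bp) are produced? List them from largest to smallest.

Ybr86I sites (CCGCGG) start at positions 186, 202.
Ybr86I cuts after base 3 of each site, so after positions 188, 204.
XbaI sites (TCTAGA) start at positions 135, 236.
XbaI cuts after the first base of each site, so after positions 135, 236.
Combined cut positions: 135, 188, 204, 236.
Linear molecule, 4 cuts → 5 fragments:
  1–135 → 135 bp
  136–188 → 53 bp
  189–204 → 16 bp
  205–236 → 32 bp
  237–274 → 38 bp
Sorted largest to smallest: 135, 53, 38, 32, 16 bp.

135, 53, 38, 32, 16 bp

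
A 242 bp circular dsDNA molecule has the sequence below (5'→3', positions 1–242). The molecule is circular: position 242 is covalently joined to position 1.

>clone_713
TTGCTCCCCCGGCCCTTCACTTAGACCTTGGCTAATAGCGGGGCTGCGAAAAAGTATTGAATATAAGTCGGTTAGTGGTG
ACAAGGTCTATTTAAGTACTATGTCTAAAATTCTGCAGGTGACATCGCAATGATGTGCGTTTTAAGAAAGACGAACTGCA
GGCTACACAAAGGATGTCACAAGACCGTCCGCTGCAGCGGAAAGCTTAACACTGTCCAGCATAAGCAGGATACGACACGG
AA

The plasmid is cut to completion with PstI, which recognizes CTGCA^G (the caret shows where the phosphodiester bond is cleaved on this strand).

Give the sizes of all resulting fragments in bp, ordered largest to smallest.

PstI sites (CTGCAG) start at positions 113, 156, 192.
PstI cuts after base 5 of each site (before the last base), so after positions 117, 160, 196.
Circular molecule, 3 cuts → 3 fragments:
  118–160 → 43 bp
  161–196 → 36 bp
  197–242 then 1–117 → 46 + 117 = 163 bp
Sorted largest to smallest: 163, 43, 36 bp.

163, 43, 36 bp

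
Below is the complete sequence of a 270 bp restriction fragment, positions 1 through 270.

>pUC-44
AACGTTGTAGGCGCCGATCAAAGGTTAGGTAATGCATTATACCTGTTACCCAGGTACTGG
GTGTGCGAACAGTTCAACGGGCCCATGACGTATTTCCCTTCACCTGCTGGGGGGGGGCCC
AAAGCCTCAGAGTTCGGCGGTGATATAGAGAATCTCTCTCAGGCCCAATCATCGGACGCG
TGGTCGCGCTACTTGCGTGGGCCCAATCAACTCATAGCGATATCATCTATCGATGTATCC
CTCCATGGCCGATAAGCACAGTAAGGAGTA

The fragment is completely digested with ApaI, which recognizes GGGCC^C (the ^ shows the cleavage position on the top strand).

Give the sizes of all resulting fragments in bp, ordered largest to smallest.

84, 83, 67, 36 bp

ApaI sites (GGGCCC) start at positions 79, 115, 199.
ApaI cuts after base 5 of each site (before the last base), so after positions 83, 119, 203.
Linear molecule, 3 cuts → 4 fragments:
  1–83 → 83 bp
  84–119 → 36 bp
  120–203 → 84 bp
  204–270 → 67 bp
Sorted largest to smallest: 84, 83, 67, 36 bp.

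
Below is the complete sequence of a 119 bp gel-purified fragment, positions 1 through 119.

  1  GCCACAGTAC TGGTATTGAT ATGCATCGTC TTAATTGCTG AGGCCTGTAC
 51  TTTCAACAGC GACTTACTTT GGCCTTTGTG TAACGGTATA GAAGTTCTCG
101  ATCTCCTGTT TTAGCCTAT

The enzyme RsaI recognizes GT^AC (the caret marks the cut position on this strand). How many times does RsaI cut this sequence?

GTAC occurs starting at positions 7, 47.
RsaI cuts at 2 sites.

2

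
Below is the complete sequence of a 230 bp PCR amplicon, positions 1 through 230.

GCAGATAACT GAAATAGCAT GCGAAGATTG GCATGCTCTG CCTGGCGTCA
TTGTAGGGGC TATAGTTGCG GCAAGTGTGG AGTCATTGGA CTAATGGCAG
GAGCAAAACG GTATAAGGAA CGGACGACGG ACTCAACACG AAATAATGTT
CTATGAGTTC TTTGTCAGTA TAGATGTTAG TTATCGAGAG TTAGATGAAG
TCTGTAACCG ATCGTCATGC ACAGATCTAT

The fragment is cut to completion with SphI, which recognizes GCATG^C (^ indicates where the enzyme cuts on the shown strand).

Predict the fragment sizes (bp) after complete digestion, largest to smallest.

SphI sites (GCATGC) start at positions 17, 31.
SphI cuts after base 5 of each site (before the last base), so after positions 21, 35.
Linear molecule, 2 cuts → 3 fragments:
  1–21 → 21 bp
  22–35 → 14 bp
  36–230 → 195 bp
Sorted largest to smallest: 195, 21, 14 bp.

195, 21, 14 bp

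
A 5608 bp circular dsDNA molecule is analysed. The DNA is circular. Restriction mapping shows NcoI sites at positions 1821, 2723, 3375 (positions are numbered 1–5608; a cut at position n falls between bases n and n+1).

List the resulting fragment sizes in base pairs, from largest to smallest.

4054, 902, 652 bp

Circular molecule, 3 cuts → 3 fragments:
  2723 − 1821 = 902 bp
  3375 − 2723 = 652 bp
  wrap: 5608 − 3375 + 1821 = 4054 bp
Sorted largest to smallest: 4054, 902, 652 bp.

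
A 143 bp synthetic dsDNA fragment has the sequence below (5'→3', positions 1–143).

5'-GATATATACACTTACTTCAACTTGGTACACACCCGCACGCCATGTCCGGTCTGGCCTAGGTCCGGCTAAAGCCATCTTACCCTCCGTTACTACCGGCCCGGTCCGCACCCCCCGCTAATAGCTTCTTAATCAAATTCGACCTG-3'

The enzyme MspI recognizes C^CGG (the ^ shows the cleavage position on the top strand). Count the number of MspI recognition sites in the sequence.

4

CCGG occurs starting at positions 46, 62, 93, 98.
MspI cuts at 4 sites.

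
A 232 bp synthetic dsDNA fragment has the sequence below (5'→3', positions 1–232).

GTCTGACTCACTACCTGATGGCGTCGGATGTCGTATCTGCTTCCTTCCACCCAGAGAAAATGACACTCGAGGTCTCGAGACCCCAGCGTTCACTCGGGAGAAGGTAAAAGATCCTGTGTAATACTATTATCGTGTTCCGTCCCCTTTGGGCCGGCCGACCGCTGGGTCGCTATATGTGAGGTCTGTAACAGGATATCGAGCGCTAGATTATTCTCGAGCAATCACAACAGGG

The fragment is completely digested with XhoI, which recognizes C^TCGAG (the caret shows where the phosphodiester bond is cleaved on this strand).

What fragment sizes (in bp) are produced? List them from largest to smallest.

139, 66, 19, 8 bp

XhoI sites (CTCGAG) start at positions 66, 74, 213.
XhoI cuts after the first base of each site, so after positions 66, 74, 213.
Linear molecule, 3 cuts → 4 fragments:
  1–66 → 66 bp
  67–74 → 8 bp
  75–213 → 139 bp
  214–232 → 19 bp
Sorted largest to smallest: 139, 66, 19, 8 bp.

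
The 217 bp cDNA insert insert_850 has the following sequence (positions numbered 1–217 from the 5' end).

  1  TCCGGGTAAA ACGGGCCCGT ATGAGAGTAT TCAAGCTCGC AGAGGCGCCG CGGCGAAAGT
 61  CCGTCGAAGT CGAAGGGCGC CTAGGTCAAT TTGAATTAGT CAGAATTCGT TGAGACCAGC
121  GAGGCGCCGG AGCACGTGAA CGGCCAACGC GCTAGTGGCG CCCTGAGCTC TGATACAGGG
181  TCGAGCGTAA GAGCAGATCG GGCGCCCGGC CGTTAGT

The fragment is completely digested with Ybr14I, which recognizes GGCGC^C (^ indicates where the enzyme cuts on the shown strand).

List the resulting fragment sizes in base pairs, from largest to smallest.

48, 47, 44, 34, 32, 12 bp

Ybr14I sites (GGCGCC) start at positions 44, 76, 123, 157, 201.
Ybr14I cuts after base 5 of each site (before the last base), so after positions 48, 80, 127, 161, 205.
Linear molecule, 5 cuts → 6 fragments:
  1–48 → 48 bp
  49–80 → 32 bp
  81–127 → 47 bp
  128–161 → 34 bp
  162–205 → 44 bp
  206–217 → 12 bp
Sorted largest to smallest: 48, 47, 44, 34, 32, 12 bp.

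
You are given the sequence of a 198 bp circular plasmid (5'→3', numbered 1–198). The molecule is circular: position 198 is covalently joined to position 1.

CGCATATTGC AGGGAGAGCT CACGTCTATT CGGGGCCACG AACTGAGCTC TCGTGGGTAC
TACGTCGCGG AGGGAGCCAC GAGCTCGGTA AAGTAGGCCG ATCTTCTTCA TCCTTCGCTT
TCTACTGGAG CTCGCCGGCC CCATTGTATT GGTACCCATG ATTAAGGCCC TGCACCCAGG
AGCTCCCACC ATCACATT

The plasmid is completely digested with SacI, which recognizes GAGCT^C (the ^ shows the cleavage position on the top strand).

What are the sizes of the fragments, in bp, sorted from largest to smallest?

SacI sites (GAGCTC) start at positions 16, 45, 81, 128, 180.
SacI cuts after base 5 of each site (before the last base), so after positions 20, 49, 85, 132, 184.
Circular molecule, 5 cuts → 5 fragments:
  21–49 → 29 bp
  50–85 → 36 bp
  86–132 → 47 bp
  133–184 → 52 bp
  185–198 then 1–20 → 14 + 20 = 34 bp
Sorted largest to smallest: 52, 47, 36, 34, 29 bp.

52, 47, 36, 34, 29 bp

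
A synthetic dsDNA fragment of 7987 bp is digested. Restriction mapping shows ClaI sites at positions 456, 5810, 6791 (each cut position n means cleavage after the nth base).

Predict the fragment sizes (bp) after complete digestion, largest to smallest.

5354, 1196, 981, 456 bp

Linear molecule, 3 cuts → 4 fragments:
  456 − 0 = 456 bp
  5810 − 456 = 5354 bp
  6791 − 5810 = 981 bp
  7987 − 6791 = 1196 bp
Sorted largest to smallest: 5354, 1196, 981, 456 bp.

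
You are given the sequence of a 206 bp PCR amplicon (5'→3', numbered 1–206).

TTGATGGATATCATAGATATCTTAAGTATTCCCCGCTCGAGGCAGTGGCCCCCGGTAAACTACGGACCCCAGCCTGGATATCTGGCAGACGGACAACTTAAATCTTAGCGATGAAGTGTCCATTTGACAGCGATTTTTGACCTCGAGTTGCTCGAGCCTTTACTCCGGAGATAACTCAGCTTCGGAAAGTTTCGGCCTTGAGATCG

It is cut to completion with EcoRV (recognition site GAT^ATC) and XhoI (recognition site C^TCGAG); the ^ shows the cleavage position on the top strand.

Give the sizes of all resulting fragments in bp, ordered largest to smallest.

63, 55, 43, 18, 9, 9, 9 bp

EcoRV sites (GATATC) start at positions 7, 16, 77.
EcoRV cuts after base 3 of each site, so after positions 9, 18, 79.
XhoI sites (CTCGAG) start at positions 36, 142, 151.
XhoI cuts after the first base of each site, so after positions 36, 142, 151.
Combined cut positions: 9, 18, 36, 79, 142, 151.
Linear molecule, 6 cuts → 7 fragments:
  1–9 → 9 bp
  10–18 → 9 bp
  19–36 → 18 bp
  37–79 → 43 bp
  80–142 → 63 bp
  143–151 → 9 bp
  152–206 → 55 bp
Sorted largest to smallest: 63, 55, 43, 18, 9, 9, 9 bp.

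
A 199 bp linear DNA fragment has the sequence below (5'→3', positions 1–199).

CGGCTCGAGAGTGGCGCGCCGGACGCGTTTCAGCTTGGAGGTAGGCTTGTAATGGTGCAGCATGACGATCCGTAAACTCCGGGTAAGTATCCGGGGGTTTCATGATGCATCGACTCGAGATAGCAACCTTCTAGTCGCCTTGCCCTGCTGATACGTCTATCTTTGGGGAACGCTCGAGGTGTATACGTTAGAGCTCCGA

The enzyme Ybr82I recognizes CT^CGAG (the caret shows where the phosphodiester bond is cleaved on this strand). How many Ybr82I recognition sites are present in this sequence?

CTCGAG occurs starting at positions 4, 114, 173.
Ybr82I cuts at 3 sites.

3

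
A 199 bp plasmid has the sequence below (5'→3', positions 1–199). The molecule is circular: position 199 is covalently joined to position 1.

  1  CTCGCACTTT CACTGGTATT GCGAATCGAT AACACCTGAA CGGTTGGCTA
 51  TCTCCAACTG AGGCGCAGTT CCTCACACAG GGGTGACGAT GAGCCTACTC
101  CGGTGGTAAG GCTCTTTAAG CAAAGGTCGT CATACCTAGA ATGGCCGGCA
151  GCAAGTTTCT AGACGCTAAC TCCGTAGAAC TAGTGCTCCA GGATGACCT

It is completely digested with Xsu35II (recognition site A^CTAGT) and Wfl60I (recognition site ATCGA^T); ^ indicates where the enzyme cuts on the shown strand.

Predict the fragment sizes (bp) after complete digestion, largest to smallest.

150, 49 bp

The Xsu35II site (ACTAGT) starts at position 179.
Xsu35II cuts after the first base of each site, so after position 179.
The Wfl60I site (ATCGAT) starts at position 25.
Wfl60I cuts after base 5 of each site (before the last base), so after position 29.
Combined cut positions: 29, 179.
Circular molecule, 2 cuts → 2 fragments:
  30–179 → 150 bp
  180–199 then 1–29 → 20 + 29 = 49 bp
Sorted largest to smallest: 150, 49 bp.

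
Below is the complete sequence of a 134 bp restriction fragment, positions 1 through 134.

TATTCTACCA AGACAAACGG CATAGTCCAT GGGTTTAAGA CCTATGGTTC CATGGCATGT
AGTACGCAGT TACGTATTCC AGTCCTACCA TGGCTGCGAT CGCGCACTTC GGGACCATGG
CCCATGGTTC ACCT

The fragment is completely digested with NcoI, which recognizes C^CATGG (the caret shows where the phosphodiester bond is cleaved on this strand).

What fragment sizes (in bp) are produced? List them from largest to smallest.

NcoI sites (CCATGG) start at positions 27, 50, 88, 115, 122.
NcoI cuts after the first base of each site, so after positions 27, 50, 88, 115, 122.
Linear molecule, 5 cuts → 6 fragments:
  1–27 → 27 bp
  28–50 → 23 bp
  51–88 → 38 bp
  89–115 → 27 bp
  116–122 → 7 bp
  123–134 → 12 bp
Sorted largest to smallest: 38, 27, 27, 23, 12, 7 bp.

38, 27, 27, 23, 12, 7 bp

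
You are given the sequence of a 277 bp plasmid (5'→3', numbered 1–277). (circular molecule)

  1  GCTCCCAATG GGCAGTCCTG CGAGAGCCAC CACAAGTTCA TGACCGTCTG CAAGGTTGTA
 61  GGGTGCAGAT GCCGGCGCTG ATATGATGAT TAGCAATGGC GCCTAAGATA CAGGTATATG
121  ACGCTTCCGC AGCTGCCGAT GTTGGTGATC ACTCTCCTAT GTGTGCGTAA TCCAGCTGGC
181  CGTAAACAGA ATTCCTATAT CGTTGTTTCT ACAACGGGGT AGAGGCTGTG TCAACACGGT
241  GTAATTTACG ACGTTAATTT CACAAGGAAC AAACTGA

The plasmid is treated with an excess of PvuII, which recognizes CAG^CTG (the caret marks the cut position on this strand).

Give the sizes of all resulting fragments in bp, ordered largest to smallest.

234, 43 bp

PvuII sites (CAGCTG) start at positions 130, 173.
PvuII cuts after base 3 of each site, so after positions 132, 175.
Circular molecule, 2 cuts → 2 fragments:
  133–175 → 43 bp
  176–277 then 1–132 → 102 + 132 = 234 bp
Sorted largest to smallest: 234, 43 bp.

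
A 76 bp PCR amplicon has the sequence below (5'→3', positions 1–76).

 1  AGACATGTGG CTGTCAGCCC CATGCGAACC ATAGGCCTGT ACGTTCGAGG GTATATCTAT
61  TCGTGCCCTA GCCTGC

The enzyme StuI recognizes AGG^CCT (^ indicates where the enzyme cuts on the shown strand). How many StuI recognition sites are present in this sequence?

AGGCCT occurs starting at position 33.
StuI cuts at 1 site.

1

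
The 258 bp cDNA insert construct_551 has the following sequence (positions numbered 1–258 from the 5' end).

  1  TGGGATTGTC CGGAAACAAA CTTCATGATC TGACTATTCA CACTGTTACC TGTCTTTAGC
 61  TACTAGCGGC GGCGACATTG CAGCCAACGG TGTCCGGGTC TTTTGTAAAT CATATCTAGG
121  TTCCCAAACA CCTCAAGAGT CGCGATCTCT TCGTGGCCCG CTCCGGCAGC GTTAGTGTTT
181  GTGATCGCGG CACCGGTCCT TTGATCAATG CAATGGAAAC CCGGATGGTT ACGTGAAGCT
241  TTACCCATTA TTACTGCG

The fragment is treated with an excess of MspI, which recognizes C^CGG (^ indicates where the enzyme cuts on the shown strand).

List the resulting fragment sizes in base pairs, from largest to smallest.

MspI sites (CCGG) start at positions 10, 94, 163, 193, 221.
MspI cuts after the first base of each site, so after positions 10, 94, 163, 193, 221.
Linear molecule, 5 cuts → 6 fragments:
  1–10 → 10 bp
  11–94 → 84 bp
  95–163 → 69 bp
  164–193 → 30 bp
  194–221 → 28 bp
  222–258 → 37 bp
Sorted largest to smallest: 84, 69, 37, 30, 28, 10 bp.

84, 69, 37, 30, 28, 10 bp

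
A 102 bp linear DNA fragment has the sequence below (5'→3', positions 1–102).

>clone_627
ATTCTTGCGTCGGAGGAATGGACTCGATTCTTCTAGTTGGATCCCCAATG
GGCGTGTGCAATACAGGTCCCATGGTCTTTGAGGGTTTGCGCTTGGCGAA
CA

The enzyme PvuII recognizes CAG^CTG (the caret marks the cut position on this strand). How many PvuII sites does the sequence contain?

0

No occurrence of CAGCTG is present in the sequence.
PvuII does not cut: 0 sites.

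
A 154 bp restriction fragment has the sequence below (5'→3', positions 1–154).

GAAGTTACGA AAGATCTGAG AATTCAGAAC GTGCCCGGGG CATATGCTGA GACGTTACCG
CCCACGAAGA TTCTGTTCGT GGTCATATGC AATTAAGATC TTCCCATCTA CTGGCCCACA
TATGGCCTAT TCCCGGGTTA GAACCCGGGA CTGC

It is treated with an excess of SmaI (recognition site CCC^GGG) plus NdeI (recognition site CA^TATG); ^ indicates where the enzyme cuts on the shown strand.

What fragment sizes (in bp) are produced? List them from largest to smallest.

SmaI sites (CCCGGG) start at positions 34, 132, 144.
SmaI cuts after base 3 of each site, so after positions 36, 134, 146.
NdeI sites (CATATG) start at positions 41, 84, 119.
NdeI cuts after base 2 of each site, so after positions 42, 85, 120.
Combined cut positions: 36, 42, 85, 120, 134, 146.
Linear molecule, 6 cuts → 7 fragments:
  1–36 → 36 bp
  37–42 → 6 bp
  43–85 → 43 bp
  86–120 → 35 bp
  121–134 → 14 bp
  135–146 → 12 bp
  147–154 → 8 bp
Sorted largest to smallest: 43, 36, 35, 14, 12, 8, 6 bp.

43, 36, 35, 14, 12, 8, 6 bp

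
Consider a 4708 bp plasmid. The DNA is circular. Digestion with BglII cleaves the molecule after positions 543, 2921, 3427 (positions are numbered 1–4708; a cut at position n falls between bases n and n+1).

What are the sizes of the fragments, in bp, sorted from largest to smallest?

Circular molecule, 3 cuts → 3 fragments:
  2921 − 543 = 2378 bp
  3427 − 2921 = 506 bp
  wrap: 4708 − 3427 + 543 = 1824 bp
Sorted largest to smallest: 2378, 1824, 506 bp.

2378, 1824, 506 bp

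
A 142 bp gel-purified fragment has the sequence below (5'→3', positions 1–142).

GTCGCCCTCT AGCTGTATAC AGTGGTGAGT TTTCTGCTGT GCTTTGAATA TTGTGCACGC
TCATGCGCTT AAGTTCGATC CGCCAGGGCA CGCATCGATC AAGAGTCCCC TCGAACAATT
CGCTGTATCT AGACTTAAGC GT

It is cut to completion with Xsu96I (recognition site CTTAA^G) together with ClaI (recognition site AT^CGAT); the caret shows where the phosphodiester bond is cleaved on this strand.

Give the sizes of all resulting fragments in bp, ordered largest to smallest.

Xsu96I sites (CTTAAG) start at positions 68, 134.
Xsu96I cuts after base 5 of each site (before the last base), so after positions 72, 138.
The ClaI site (ATCGAT) starts at position 94.
ClaI cuts after base 2 of each site, so after position 95.
Combined cut positions: 72, 95, 138.
Linear molecule, 3 cuts → 4 fragments:
  1–72 → 72 bp
  73–95 → 23 bp
  96–138 → 43 bp
  139–142 → 4 bp
Sorted largest to smallest: 72, 43, 23, 4 bp.

72, 43, 23, 4 bp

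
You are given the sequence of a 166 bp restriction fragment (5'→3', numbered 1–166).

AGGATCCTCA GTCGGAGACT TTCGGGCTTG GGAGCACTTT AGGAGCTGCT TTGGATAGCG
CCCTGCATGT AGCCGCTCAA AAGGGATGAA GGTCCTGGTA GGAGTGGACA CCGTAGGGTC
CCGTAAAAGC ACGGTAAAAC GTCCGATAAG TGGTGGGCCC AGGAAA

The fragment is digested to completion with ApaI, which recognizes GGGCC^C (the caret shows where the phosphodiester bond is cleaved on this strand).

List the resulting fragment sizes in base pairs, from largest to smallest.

The ApaI site (GGGCCC) starts at position 155.
ApaI cuts after base 5 of each site (before the last base), so after position 159.
Linear molecule, 1 cut → 2 fragments:
  1–159 → 159 bp
  160–166 → 7 bp
Sorted largest to smallest: 159, 7 bp.

159, 7 bp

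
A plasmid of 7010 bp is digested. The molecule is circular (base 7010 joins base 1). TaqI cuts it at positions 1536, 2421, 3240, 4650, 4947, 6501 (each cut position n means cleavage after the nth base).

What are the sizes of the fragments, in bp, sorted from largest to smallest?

Circular molecule, 6 cuts → 6 fragments:
  2421 − 1536 = 885 bp
  3240 − 2421 = 819 bp
  4650 − 3240 = 1410 bp
  4947 − 4650 = 297 bp
  6501 − 4947 = 1554 bp
  wrap: 7010 − 6501 + 1536 = 2045 bp
Sorted largest to smallest: 2045, 1554, 1410, 885, 819, 297 bp.

2045, 1554, 1410, 885, 819, 297 bp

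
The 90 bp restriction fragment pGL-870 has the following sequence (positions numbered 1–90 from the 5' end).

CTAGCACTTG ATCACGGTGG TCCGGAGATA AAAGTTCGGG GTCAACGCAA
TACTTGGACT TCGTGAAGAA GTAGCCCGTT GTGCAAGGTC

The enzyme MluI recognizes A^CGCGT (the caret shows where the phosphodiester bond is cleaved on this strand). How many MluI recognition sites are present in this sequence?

No occurrence of ACGCGT is present in the sequence.
MluI does not cut: 0 sites.

0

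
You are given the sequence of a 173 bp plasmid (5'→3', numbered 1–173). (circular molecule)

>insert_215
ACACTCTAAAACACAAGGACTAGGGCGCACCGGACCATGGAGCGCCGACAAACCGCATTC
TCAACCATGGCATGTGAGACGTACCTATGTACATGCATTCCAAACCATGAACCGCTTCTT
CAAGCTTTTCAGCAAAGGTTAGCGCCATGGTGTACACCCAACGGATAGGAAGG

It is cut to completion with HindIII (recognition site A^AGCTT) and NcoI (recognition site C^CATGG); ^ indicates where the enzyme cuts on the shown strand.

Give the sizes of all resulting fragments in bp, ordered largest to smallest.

63, 57, 30, 23 bp

The HindIII site (AAGCTT) starts at position 122.
HindIII cuts after the first base of each site, so after position 122.
NcoI sites (CCATGG) start at positions 35, 65, 145.
NcoI cuts after the first base of each site, so after positions 35, 65, 145.
Combined cut positions: 35, 65, 122, 145.
Circular molecule, 4 cuts → 4 fragments:
  36–65 → 30 bp
  66–122 → 57 bp
  123–145 → 23 bp
  146–173 then 1–35 → 28 + 35 = 63 bp
Sorted largest to smallest: 63, 57, 30, 23 bp.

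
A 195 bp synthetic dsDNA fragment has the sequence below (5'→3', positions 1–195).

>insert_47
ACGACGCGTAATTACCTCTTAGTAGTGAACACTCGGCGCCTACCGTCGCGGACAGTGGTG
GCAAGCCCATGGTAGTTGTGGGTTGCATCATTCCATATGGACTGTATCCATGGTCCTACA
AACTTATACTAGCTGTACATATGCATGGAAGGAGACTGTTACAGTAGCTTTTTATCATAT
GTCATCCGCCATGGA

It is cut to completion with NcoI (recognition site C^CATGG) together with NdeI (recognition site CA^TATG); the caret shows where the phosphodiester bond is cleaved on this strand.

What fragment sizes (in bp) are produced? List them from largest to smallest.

NcoI sites (CCATGG) start at positions 67, 108, 189.
NcoI cuts after the first base of each site, so after positions 67, 108, 189.
NdeI sites (CATATG) start at positions 94, 138, 176.
NdeI cuts after base 2 of each site, so after positions 95, 139, 177.
Combined cut positions: 67, 95, 108, 139, 177, 189.
Linear molecule, 6 cuts → 7 fragments:
  1–67 → 67 bp
  68–95 → 28 bp
  96–108 → 13 bp
  109–139 → 31 bp
  140–177 → 38 bp
  178–189 → 12 bp
  190–195 → 6 bp
Sorted largest to smallest: 67, 38, 31, 28, 13, 12, 6 bp.

67, 38, 31, 28, 13, 12, 6 bp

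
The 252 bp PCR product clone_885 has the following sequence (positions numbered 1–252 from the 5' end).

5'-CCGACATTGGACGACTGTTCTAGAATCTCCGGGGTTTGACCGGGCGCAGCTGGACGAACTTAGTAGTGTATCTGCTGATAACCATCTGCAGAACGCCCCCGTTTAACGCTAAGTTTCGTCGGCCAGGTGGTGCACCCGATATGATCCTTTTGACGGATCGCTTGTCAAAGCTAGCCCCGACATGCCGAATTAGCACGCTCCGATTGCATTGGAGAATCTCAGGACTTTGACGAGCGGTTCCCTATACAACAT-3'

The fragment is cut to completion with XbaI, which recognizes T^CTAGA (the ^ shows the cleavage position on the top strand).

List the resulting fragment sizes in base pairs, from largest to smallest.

233, 19 bp

The XbaI site (TCTAGA) starts at position 19.
XbaI cuts after the first base of each site, so after position 19.
Linear molecule, 1 cut → 2 fragments:
  1–19 → 19 bp
  20–252 → 233 bp
Sorted largest to smallest: 233, 19 bp.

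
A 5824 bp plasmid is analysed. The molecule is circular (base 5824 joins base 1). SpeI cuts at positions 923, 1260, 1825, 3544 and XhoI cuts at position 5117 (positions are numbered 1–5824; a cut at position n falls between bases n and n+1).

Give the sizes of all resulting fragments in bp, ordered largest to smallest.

Combined cut positions (sorted): 923, 1260, 1825, 3544, 5117.
Circular molecule, 5 cuts → 5 fragments:
  1260 − 923 = 337 bp
  1825 − 1260 = 565 bp
  3544 − 1825 = 1719 bp
  5117 − 3544 = 1573 bp
  wrap: 5824 − 5117 + 923 = 1630 bp
Sorted largest to smallest: 1719, 1630, 1573, 565, 337 bp.

1719, 1630, 1573, 565, 337 bp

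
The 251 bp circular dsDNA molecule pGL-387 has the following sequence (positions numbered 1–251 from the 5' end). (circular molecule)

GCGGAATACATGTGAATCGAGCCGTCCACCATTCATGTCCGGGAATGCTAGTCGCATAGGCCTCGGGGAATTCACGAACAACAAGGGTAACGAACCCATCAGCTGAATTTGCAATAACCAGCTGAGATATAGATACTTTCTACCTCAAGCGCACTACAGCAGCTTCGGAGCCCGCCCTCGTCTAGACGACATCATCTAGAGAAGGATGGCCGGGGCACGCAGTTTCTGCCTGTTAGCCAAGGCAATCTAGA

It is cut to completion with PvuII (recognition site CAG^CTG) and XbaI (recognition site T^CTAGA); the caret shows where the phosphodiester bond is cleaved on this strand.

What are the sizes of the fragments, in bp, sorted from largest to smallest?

107, 60, 51, 19, 14 bp

PvuII sites (CAGCTG) start at positions 100, 119.
PvuII cuts after base 3 of each site, so after positions 102, 121.
XbaI sites (TCTAGA) start at positions 181, 195, 246.
XbaI cuts after the first base of each site, so after positions 181, 195, 246.
Combined cut positions: 102, 121, 181, 195, 246.
Circular molecule, 5 cuts → 5 fragments:
  103–121 → 19 bp
  122–181 → 60 bp
  182–195 → 14 bp
  196–246 → 51 bp
  247–251 then 1–102 → 5 + 102 = 107 bp
Sorted largest to smallest: 107, 60, 51, 19, 14 bp.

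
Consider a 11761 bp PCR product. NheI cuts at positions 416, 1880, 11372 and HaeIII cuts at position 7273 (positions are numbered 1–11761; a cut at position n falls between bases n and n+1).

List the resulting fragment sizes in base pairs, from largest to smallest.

Combined cut positions (sorted): 416, 1880, 7273, 11372.
Linear molecule, 4 cuts → 5 fragments:
  416 − 0 = 416 bp
  1880 − 416 = 1464 bp
  7273 − 1880 = 5393 bp
  11372 − 7273 = 4099 bp
  11761 − 11372 = 389 bp
Sorted largest to smallest: 5393, 4099, 1464, 416, 389 bp.

5393, 4099, 1464, 416, 389 bp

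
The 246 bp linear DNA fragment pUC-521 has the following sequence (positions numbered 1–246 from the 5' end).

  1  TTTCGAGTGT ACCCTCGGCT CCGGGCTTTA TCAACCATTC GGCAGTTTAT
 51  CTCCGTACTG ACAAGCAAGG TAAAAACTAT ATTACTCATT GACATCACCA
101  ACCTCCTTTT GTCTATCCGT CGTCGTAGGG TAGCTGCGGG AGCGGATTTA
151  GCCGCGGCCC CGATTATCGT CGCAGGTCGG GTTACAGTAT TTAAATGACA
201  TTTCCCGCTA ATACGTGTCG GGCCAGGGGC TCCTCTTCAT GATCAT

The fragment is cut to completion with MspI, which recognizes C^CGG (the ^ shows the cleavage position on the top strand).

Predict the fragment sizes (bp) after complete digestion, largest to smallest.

225, 21 bp

The MspI site (CCGG) starts at position 21.
MspI cuts after the first base of each site, so after position 21.
Linear molecule, 1 cut → 2 fragments:
  1–21 → 21 bp
  22–246 → 225 bp
Sorted largest to smallest: 225, 21 bp.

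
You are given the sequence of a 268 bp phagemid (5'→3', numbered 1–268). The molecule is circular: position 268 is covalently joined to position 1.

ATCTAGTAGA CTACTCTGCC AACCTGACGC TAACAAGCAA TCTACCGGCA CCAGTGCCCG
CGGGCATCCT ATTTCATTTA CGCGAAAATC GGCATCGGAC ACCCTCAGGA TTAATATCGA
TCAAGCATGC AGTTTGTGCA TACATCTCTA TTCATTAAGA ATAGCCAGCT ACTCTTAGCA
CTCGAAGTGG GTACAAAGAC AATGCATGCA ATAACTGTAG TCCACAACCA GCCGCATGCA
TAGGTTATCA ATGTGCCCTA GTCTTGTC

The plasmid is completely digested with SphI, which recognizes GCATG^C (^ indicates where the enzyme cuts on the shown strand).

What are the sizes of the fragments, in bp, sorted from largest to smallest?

159, 79, 30 bp

SphI sites (GCATGC) start at positions 125, 204, 234.
SphI cuts after base 5 of each site (before the last base), so after positions 129, 208, 238.
Circular molecule, 3 cuts → 3 fragments:
  130–208 → 79 bp
  209–238 → 30 bp
  239–268 then 1–129 → 30 + 129 = 159 bp
Sorted largest to smallest: 159, 79, 30 bp.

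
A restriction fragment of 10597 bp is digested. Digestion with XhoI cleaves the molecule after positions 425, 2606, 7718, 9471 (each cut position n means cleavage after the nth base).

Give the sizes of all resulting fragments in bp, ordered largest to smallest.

5112, 2181, 1753, 1126, 425 bp

Linear molecule, 4 cuts → 5 fragments:
  425 − 0 = 425 bp
  2606 − 425 = 2181 bp
  7718 − 2606 = 5112 bp
  9471 − 7718 = 1753 bp
  10597 − 9471 = 1126 bp
Sorted largest to smallest: 5112, 2181, 1753, 1126, 425 bp.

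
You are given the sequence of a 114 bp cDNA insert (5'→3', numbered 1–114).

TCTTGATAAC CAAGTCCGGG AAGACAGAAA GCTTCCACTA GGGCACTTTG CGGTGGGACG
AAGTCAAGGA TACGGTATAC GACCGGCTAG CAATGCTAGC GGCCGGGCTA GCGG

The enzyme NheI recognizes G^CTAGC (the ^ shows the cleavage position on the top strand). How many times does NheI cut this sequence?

3

GCTAGC occurs starting at positions 86, 95, 107.
NheI cuts at 3 sites.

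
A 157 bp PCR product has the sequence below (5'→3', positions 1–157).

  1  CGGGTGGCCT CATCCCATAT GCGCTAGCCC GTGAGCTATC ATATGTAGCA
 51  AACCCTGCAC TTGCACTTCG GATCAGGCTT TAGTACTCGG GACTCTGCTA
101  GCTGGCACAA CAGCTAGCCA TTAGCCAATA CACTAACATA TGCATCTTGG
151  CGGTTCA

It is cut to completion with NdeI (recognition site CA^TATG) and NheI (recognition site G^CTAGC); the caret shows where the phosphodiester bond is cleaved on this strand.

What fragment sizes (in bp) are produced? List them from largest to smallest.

56, 25, 19, 18, 17, 16, 6 bp

NdeI sites (CATATG) start at positions 16, 40, 137.
NdeI cuts after base 2 of each site, so after positions 17, 41, 138.
NheI sites (GCTAGC) start at positions 23, 97, 113.
NheI cuts after the first base of each site, so after positions 23, 97, 113.
Combined cut positions: 17, 23, 41, 97, 113, 138.
Linear molecule, 6 cuts → 7 fragments:
  1–17 → 17 bp
  18–23 → 6 bp
  24–41 → 18 bp
  42–97 → 56 bp
  98–113 → 16 bp
  114–138 → 25 bp
  139–157 → 19 bp
Sorted largest to smallest: 56, 25, 19, 18, 17, 16, 6 bp.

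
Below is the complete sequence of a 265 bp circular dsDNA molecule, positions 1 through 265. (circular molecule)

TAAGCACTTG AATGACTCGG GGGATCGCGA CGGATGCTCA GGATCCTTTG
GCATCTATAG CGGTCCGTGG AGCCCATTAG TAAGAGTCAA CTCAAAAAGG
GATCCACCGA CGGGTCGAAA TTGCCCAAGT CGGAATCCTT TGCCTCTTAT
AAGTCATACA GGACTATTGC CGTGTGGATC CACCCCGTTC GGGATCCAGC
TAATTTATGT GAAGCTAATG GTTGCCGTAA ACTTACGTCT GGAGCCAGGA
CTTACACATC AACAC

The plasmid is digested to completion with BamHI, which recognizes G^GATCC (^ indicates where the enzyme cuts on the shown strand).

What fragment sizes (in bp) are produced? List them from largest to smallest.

114, 76, 59, 16 bp

BamHI sites (GGATCC) start at positions 41, 100, 176, 192.
BamHI cuts after the first base of each site, so after positions 41, 100, 176, 192.
Circular molecule, 4 cuts → 4 fragments:
  42–100 → 59 bp
  101–176 → 76 bp
  177–192 → 16 bp
  193–265 then 1–41 → 73 + 41 = 114 bp
Sorted largest to smallest: 114, 76, 59, 16 bp.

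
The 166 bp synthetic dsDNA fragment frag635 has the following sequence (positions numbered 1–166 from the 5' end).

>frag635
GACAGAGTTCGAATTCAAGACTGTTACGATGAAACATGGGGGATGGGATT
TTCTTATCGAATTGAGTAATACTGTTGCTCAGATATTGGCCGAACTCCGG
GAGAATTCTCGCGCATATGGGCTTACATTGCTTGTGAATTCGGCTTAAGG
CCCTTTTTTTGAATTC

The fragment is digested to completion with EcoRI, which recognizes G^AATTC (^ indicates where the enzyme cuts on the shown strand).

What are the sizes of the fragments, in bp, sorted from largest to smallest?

92, 33, 25, 11, 5 bp

EcoRI sites (GAATTC) start at positions 11, 103, 136, 161.
EcoRI cuts after the first base of each site, so after positions 11, 103, 136, 161.
Linear molecule, 4 cuts → 5 fragments:
  1–11 → 11 bp
  12–103 → 92 bp
  104–136 → 33 bp
  137–161 → 25 bp
  162–166 → 5 bp
Sorted largest to smallest: 92, 33, 25, 11, 5 bp.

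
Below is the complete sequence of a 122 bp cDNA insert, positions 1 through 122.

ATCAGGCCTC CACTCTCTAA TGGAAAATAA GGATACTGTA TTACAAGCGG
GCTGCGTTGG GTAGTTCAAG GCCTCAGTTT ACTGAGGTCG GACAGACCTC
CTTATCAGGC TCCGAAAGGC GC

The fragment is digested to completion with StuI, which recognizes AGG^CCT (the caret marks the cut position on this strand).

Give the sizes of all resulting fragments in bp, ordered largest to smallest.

StuI sites (AGGCCT) start at positions 4, 69.
StuI cuts after base 3 of each site, so after positions 6, 71.
Linear molecule, 2 cuts → 3 fragments:
  1–6 → 6 bp
  7–71 → 65 bp
  72–122 → 51 bp
Sorted largest to smallest: 65, 51, 6 bp.

65, 51, 6 bp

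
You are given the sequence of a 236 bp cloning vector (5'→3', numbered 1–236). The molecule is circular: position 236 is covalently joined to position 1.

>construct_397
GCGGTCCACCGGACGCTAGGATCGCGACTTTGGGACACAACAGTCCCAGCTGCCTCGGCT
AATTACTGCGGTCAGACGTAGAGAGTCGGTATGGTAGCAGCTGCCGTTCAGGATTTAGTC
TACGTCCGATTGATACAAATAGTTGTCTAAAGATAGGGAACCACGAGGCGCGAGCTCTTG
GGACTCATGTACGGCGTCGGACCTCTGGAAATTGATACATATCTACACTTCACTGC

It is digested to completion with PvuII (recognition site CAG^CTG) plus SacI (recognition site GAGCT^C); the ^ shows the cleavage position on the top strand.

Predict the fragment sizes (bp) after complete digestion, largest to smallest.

109, 76, 51 bp

PvuII sites (CAGCTG) start at positions 47, 98.
PvuII cuts after base 3 of each site, so after positions 49, 100.
The SacI site (GAGCTC) starts at position 172.
SacI cuts after base 5 of each site (before the last base), so after position 176.
Combined cut positions: 49, 100, 176.
Circular molecule, 3 cuts → 3 fragments:
  50–100 → 51 bp
  101–176 → 76 bp
  177–236 then 1–49 → 60 + 49 = 109 bp
Sorted largest to smallest: 109, 76, 51 bp.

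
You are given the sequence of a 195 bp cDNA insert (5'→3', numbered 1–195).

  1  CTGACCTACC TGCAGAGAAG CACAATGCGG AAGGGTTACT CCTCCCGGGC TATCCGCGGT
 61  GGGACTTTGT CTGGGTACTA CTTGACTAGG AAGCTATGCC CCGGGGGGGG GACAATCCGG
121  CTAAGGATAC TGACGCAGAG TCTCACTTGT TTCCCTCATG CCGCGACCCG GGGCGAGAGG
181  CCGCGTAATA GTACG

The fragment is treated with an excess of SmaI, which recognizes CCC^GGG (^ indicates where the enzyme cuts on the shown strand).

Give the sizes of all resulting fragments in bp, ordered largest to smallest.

67, 56, 46, 26 bp

SmaI sites (CCCGGG) start at positions 44, 100, 167.
SmaI cuts after base 3 of each site, so after positions 46, 102, 169.
Linear molecule, 3 cuts → 4 fragments:
  1–46 → 46 bp
  47–102 → 56 bp
  103–169 → 67 bp
  170–195 → 26 bp
Sorted largest to smallest: 67, 56, 46, 26 bp.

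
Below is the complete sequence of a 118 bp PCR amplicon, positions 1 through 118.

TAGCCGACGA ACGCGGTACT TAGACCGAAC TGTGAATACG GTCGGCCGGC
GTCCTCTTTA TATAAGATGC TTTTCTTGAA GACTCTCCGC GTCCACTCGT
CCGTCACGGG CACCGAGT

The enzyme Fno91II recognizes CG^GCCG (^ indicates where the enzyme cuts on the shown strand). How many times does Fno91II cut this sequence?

1

CGGCCG occurs starting at position 43.
Fno91II cuts at 1 site.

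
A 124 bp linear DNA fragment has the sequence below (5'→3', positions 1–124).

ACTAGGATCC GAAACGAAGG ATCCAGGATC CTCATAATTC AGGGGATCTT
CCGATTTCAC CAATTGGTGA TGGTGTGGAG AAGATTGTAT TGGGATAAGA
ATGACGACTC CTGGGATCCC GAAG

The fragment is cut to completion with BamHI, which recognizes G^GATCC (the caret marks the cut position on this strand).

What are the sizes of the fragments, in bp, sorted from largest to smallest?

BamHI sites (GGATCC) start at positions 5, 19, 26, 114.
BamHI cuts after the first base of each site, so after positions 5, 19, 26, 114.
Linear molecule, 4 cuts → 5 fragments:
  1–5 → 5 bp
  6–19 → 14 bp
  20–26 → 7 bp
  27–114 → 88 bp
  115–124 → 10 bp
Sorted largest to smallest: 88, 14, 10, 7, 5 bp.

88, 14, 10, 7, 5 bp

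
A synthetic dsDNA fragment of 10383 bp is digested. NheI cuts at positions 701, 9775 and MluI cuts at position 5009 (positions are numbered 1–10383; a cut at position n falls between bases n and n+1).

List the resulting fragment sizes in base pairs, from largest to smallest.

4766, 4308, 701, 608 bp

Combined cut positions (sorted): 701, 5009, 9775.
Linear molecule, 3 cuts → 4 fragments:
  701 − 0 = 701 bp
  5009 − 701 = 4308 bp
  9775 − 5009 = 4766 bp
  10383 − 9775 = 608 bp
Sorted largest to smallest: 4766, 4308, 701, 608 bp.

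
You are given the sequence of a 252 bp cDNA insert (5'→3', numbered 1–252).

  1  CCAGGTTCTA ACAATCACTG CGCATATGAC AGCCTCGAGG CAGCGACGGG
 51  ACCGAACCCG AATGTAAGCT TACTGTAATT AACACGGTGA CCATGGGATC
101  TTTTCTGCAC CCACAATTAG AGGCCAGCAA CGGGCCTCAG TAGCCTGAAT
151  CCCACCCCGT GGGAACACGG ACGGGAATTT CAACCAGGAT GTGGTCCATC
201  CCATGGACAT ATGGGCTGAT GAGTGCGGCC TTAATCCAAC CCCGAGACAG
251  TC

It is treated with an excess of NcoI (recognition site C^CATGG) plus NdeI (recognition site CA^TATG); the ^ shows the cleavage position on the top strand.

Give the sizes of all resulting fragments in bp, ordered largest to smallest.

110, 67, 43, 24, 8 bp

NcoI sites (CCATGG) start at positions 91, 201.
NcoI cuts after the first base of each site, so after positions 91, 201.
NdeI sites (CATATG) start at positions 23, 208.
NdeI cuts after base 2 of each site, so after positions 24, 209.
Combined cut positions: 24, 91, 201, 209.
Linear molecule, 4 cuts → 5 fragments:
  1–24 → 24 bp
  25–91 → 67 bp
  92–201 → 110 bp
  202–209 → 8 bp
  210–252 → 43 bp
Sorted largest to smallest: 110, 67, 43, 24, 8 bp.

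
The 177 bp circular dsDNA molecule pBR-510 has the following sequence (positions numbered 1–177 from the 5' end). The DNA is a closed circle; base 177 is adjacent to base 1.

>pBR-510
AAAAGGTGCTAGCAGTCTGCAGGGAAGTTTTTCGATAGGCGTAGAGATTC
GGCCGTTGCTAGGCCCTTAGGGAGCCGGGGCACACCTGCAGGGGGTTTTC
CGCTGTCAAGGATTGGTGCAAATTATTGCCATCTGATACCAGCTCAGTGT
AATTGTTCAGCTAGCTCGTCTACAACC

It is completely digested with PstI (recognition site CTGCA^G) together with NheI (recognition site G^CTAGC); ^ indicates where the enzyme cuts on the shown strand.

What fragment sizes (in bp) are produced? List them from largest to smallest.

PstI sites (CTGCAG) start at positions 17, 86.
PstI cuts after base 5 of each site (before the last base), so after positions 21, 90.
NheI sites (GCTAGC) start at positions 8, 160.
NheI cuts after the first base of each site, so after positions 8, 160.
Combined cut positions: 8, 21, 90, 160.
Circular molecule, 4 cuts → 4 fragments:
  9–21 → 13 bp
  22–90 → 69 bp
  91–160 → 70 bp
  161–177 then 1–8 → 17 + 8 = 25 bp
Sorted largest to smallest: 70, 69, 25, 13 bp.

70, 69, 25, 13 bp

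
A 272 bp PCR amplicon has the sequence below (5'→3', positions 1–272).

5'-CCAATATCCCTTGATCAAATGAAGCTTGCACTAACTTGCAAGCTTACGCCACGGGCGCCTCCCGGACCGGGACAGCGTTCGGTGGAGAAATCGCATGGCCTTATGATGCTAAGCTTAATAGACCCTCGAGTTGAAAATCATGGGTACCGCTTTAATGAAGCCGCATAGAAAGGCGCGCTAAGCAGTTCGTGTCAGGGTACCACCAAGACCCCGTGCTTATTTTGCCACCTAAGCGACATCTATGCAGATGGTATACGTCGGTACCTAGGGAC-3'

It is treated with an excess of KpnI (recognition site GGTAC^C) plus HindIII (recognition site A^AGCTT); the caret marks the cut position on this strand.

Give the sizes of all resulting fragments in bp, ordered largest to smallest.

71, 64, 53, 36, 22, 18, 8 bp

KpnI sites (GGTACC) start at positions 143, 196, 260.
KpnI cuts after base 5 of each site (before the last base), so after positions 147, 200, 264.
HindIII sites (AAGCTT) start at positions 22, 40, 111.
HindIII cuts after the first base of each site, so after positions 22, 40, 111.
Combined cut positions: 22, 40, 111, 147, 200, 264.
Linear molecule, 6 cuts → 7 fragments:
  1–22 → 22 bp
  23–40 → 18 bp
  41–111 → 71 bp
  112–147 → 36 bp
  148–200 → 53 bp
  201–264 → 64 bp
  265–272 → 8 bp
Sorted largest to smallest: 71, 64, 53, 36, 22, 18, 8 bp.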